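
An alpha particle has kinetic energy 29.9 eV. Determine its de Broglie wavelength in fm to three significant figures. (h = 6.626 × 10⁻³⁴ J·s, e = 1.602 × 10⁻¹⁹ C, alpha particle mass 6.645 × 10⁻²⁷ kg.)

λ = 2630 fm

KE = 29.9 eV = 4.790 × 10⁻¹⁸ J.
p = √(2mKE) = √(2 × 6.645 × 10⁻²⁷ × 4.790 × 10⁻¹⁸) = 2.523 × 10⁻²² kg·m/s.
λ = h/p = 6.626 × 10⁻³⁴ / 2.523 × 10⁻²² = 2.63 × 10⁻¹² m = 2630 fm.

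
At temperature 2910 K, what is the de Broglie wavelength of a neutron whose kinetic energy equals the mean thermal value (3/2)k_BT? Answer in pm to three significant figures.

λ = 46.6 pm

KE = (3/2)k_BT = 1.5 × 1.381 × 10⁻²³ × 2910 = 6.028 × 10⁻²⁰ J.
p = √(2mKE) = √(2 × 1.675 × 10⁻²⁷ × 6.028 × 10⁻²⁰) = 1.421 × 10⁻²³ kg·m/s.
λ = h/p = 4.66 × 10⁻¹¹ m = 46.6 pm.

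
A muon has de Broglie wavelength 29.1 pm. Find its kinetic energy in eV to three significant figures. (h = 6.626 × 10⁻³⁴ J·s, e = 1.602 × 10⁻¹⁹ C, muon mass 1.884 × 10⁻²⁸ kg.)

KE = 8.59 eV

p = h/λ = 6.626 × 10⁻³⁴ / 2.910 × 10⁻¹¹ = 2.277 × 10⁻²³ kg·m/s.
KE = p²/(2m) = (2.277 × 10⁻²³)² / (2 × 1.884 × 10⁻²⁸) = 1.376 × 10⁻¹⁸ J = 8.59 eV.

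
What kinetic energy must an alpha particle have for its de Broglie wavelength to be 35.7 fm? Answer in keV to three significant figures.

p = h/λ = 6.626 × 10⁻³⁴ / 3.570 × 10⁻¹⁴ = 1.856 × 10⁻²⁰ kg·m/s.
KE = p²/(2m) = (1.856 × 10⁻²⁰)² / (2 × 6.645 × 10⁻²⁷) = 2.592 × 10⁻¹⁴ J = 162 keV.

KE = 162 keV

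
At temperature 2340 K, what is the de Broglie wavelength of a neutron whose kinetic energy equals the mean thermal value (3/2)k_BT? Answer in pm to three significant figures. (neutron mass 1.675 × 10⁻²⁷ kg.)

KE = (3/2)k_BT = 1.5 × 1.381 × 10⁻²³ × 2340 = 4.847 × 10⁻²⁰ J.
p = √(2mKE) = √(2 × 1.675 × 10⁻²⁷ × 4.847 × 10⁻²⁰) = 1.274 × 10⁻²³ kg·m/s.
λ = h/p = 5.20 × 10⁻¹¹ m = 52.0 pm.

λ = 52.0 pm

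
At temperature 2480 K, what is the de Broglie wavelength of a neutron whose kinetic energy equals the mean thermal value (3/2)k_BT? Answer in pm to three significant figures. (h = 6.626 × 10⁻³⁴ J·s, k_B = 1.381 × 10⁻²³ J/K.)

KE = (3/2)k_BT = 1.5 × 1.381 × 10⁻²³ × 2480 = 5.137 × 10⁻²⁰ J.
p = √(2mKE) = √(2 × 1.675 × 10⁻²⁷ × 5.137 × 10⁻²⁰) = 1.312 × 10⁻²³ kg·m/s.
λ = h/p = 5.05 × 10⁻¹¹ m = 50.5 pm.

λ = 50.5 pm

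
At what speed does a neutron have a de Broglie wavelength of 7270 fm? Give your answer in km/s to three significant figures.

p = h/λ = 6.626 × 10⁻³⁴ / 7.270 × 10⁻¹² = 9.114 × 10⁻²³ kg·m/s.
v = p/m = 9.114 × 10⁻²³ / 1.675 × 10⁻²⁷ = 5.44 × 10⁴ m/s = 54.4 km/s.

v = 54.4 km/s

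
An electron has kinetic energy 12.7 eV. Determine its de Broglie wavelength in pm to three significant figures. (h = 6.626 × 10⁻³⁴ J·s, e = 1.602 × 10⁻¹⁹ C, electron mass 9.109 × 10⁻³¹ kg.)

KE = 12.7 eV = 2.035 × 10⁻¹⁸ J.
p = √(2mKE) = √(2 × 9.109 × 10⁻³¹ × 2.035 × 10⁻¹⁸) = 1.925 × 10⁻²⁴ kg·m/s.
λ = h/p = 6.626 × 10⁻³⁴ / 1.925 × 10⁻²⁴ = 3.44 × 10⁻¹⁰ m = 344 pm.

λ = 344 pm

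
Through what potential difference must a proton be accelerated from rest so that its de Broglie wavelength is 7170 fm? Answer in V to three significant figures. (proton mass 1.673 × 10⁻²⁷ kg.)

p = h/λ = 6.626 × 10⁻³⁴ / 7.170 × 10⁻¹² = 9.241 × 10⁻²³ kg·m/s.
KE = p²/(2m) = 2.552 × 10⁻¹⁸ J.
V = KE/e = 2.552 × 10⁻¹⁸ / (1.602 × 10⁻¹⁹) = 15.9 V.

V = 15.9 V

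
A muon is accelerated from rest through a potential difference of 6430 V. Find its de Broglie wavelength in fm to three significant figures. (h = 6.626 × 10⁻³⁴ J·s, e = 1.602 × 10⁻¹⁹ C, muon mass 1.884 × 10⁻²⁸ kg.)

λ = 1060 fm

KE = eV = 1.602 × 10⁻¹⁹ × 6430 = 1.030 × 10⁻¹⁵ J.
p = √(2mKE) = √(2 × 1.884 × 10⁻²⁸ × 1.030 × 10⁻¹⁵) = 6.230 × 10⁻²² kg·m/s.
λ = h/p = 6.626 × 10⁻³⁴ / 6.230 × 10⁻²² = 1.06 × 10⁻¹² m = 1060 fm.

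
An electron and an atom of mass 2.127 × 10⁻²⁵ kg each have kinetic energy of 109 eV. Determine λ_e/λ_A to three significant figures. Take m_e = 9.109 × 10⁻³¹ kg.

At fixed KE, p = √(2mKE) so λ = h/p ∝ 1/√m.
λ_e/λ_A = √(m_A/m_e) = √(2.127 × 10⁻²⁵/9.109 × 10⁻³¹) = √(2.335 × 10⁵) = 483.

λ_e/λ_A = 483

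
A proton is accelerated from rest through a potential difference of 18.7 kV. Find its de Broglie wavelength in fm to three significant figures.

KE = eV = 1.602 × 10⁻¹⁹ × 1.870 × 10⁴ = 2.996 × 10⁻¹⁵ J.
p = √(2mKE) = √(2 × 1.673 × 10⁻²⁷ × 2.996 × 10⁻¹⁵) = 3.166 × 10⁻²¹ kg·m/s.
λ = h/p = 6.626 × 10⁻³⁴ / 3.166 × 10⁻²¹ = 2.09 × 10⁻¹³ m = 209 fm.

λ = 209 fm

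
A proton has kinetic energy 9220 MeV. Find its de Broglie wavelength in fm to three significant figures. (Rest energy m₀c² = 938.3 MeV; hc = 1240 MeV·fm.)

Total energy E = KE + m₀c² = 9220 + 938.3 = 10158.3 MeV.
(pc)² = E² − (m₀c²)² = (10158.3)² − (938.3)² = 1.023 × 10⁸ MeV², so pc = 1.011 × 10⁴ MeV.
λ = hc/(pc) = 1240 MeV·fm / 1.011 × 10⁴ MeV = 0.123 fm.

λ = 0.123 fm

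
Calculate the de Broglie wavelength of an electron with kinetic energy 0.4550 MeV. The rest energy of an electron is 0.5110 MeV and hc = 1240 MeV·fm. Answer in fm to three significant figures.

λ = 1510 fm

Total energy E = KE + m₀c² = 0.4550 + 0.5110 = 0.9660 MeV.
(pc)² = E² − (m₀c²)² = (0.9660)² − (0.5110)² = 0.6720 MeV², so pc = 0.8198 MeV.
λ = hc/(pc) = 1240 MeV·fm / 0.8198 MeV = 1510 fm.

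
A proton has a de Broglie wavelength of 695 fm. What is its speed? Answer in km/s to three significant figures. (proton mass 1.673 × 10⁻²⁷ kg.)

p = h/λ = 6.626 × 10⁻³⁴ / 6.950 × 10⁻¹³ = 9.534 × 10⁻²² kg·m/s.
v = p/m = 9.534 × 10⁻²² / 1.673 × 10⁻²⁷ = 5.70 × 10⁵ m/s = 570 km/s.

v = 570 km/s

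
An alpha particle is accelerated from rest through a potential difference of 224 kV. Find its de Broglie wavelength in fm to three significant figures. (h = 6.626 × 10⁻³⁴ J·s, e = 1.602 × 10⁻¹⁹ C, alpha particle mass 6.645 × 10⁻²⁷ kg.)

KE = 2eV = 2 × 1.602 × 10⁻¹⁹ × 2.240 × 10⁵ = 7.177 × 10⁻¹⁴ J.
p = √(2mKE) = √(2 × 6.645 × 10⁻²⁷ × 7.177 × 10⁻¹⁴) = 3.088 × 10⁻²⁰ kg·m/s.
λ = h/p = 6.626 × 10⁻³⁴ / 3.088 × 10⁻²⁰ = 2.15 × 10⁻¹⁴ m = 21.5 fm.

λ = 21.5 fm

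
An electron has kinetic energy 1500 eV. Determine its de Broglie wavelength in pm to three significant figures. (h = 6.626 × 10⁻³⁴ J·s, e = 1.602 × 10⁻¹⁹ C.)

λ = 31.7 pm

KE = 1500 eV = 2.403 × 10⁻¹⁶ J.
p = √(2mKE) = √(2 × 9.109 × 10⁻³¹ × 2.403 × 10⁻¹⁶) = 2.092 × 10⁻²³ kg·m/s.
λ = h/p = 6.626 × 10⁻³⁴ / 2.092 × 10⁻²³ = 3.17 × 10⁻¹¹ m = 31.7 pm.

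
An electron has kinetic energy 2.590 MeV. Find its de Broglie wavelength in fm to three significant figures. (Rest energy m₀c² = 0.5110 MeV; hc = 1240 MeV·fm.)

Total energy E = KE + m₀c² = 2.590 + 0.5110 = 3.1010 MeV.
(pc)² = E² − (m₀c²)² = (3.1010)² − (0.5110)² = 9.355 MeV², so pc = 3.059 MeV.
λ = hc/(pc) = 1240 MeV·fm / 3.059 MeV = 405 fm.

λ = 405 fm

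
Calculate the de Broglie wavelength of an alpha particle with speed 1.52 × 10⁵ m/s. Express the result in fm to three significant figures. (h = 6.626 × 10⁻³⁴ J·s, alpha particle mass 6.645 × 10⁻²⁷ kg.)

p = mv = 6.645 × 10⁻²⁷ × 1.52 × 10⁵ = 1.010 × 10⁻²¹ kg·m/s.
λ = h/p = 6.626 × 10⁻³⁴ / 1.010 × 10⁻²¹ = 6.56 × 10⁻¹³ m = 656 fm.

λ = 656 fm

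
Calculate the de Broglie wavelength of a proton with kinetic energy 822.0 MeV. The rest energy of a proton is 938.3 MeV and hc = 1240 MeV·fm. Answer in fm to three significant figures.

λ = 0.833 fm

Total energy E = KE + m₀c² = 822.0 + 938.3 = 1760.3 MeV.
(pc)² = E² − (m₀c²)² = (1760.3)² − (938.3)² = 2.218 × 10⁶ MeV², so pc = 1489 MeV.
λ = hc/(pc) = 1240 MeV·fm / 1489 MeV = 0.833 fm.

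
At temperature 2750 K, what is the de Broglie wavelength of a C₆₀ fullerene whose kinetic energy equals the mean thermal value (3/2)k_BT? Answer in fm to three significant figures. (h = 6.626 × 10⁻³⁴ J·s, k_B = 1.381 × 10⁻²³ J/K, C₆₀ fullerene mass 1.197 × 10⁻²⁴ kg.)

KE = (3/2)k_BT = 1.5 × 1.381 × 10⁻²³ × 2750 = 5.697 × 10⁻²⁰ J.
p = √(2mKE) = √(2 × 1.197 × 10⁻²⁴ × 5.697 × 10⁻²⁰) = 3.693 × 10⁻²² kg·m/s.
λ = h/p = 1.79 × 10⁻¹² m = 1790 fm.

λ = 1790 fm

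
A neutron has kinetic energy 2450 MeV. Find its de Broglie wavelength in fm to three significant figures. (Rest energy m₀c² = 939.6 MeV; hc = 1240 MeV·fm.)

Total energy E = KE + m₀c² = 2450 + 939.6 = 3389.6 MeV.
(pc)² = E² − (m₀c²)² = (3389.6)² − (939.6)² = 1.061 × 10⁷ MeV², so pc = 3257 MeV.
λ = hc/(pc) = 1240 MeV·fm / 3257 MeV = 0.381 fm.

λ = 0.381 fm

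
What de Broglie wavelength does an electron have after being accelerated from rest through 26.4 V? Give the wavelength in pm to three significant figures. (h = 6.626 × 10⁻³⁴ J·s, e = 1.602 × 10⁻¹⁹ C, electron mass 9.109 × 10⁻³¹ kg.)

λ = 239 pm

KE = eV = 1.602 × 10⁻¹⁹ × 26.40 = 4.229 × 10⁻¹⁸ J.
p = √(2mKE) = √(2 × 9.109 × 10⁻³¹ × 4.229 × 10⁻¹⁸) = 2.776 × 10⁻²⁴ kg·m/s.
λ = h/p = 6.626 × 10⁻³⁴ / 2.776 × 10⁻²⁴ = 2.39 × 10⁻¹⁰ m = 239 pm.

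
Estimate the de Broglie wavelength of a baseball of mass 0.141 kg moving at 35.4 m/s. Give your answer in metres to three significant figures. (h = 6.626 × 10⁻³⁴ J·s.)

λ = 1.33 × 10⁻³⁴ m

p = mv = 0.141 × 35.4 = 4.991 kg·m/s.
λ = h/p = 6.626 × 10⁻³⁴ / 4.991 = 1.33 × 10⁻³⁴ m.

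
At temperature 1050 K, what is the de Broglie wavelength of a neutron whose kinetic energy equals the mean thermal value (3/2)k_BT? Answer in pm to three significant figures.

λ = 77.6 pm

KE = (3/2)k_BT = 1.5 × 1.381 × 10⁻²³ × 1050 = 2.175 × 10⁻²⁰ J.
p = √(2mKE) = √(2 × 1.675 × 10⁻²⁷ × 2.175 × 10⁻²⁰) = 8.536 × 10⁻²⁴ kg·m/s.
λ = h/p = 7.76 × 10⁻¹¹ m = 77.6 pm.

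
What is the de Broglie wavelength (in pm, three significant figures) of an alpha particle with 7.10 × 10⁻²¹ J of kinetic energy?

p = √(2mKE) = √(2 × 6.645 × 10⁻²⁷ × 7.100 × 10⁻²¹) = 9.714 × 10⁻²⁴ kg·m/s.
λ = h/p = 6.626 × 10⁻³⁴ / 9.714 × 10⁻²⁴ = 6.82 × 10⁻¹¹ m = 68.2 pm.

λ = 68.2 pm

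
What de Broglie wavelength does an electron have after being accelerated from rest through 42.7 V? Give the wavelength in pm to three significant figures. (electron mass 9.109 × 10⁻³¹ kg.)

KE = eV = 1.602 × 10⁻¹⁹ × 42.70 = 6.841 × 10⁻¹⁸ J.
p = √(2mKE) = √(2 × 9.109 × 10⁻³¹ × 6.841 × 10⁻¹⁸) = 3.530 × 10⁻²⁴ kg·m/s.
λ = h/p = 6.626 × 10⁻³⁴ / 3.530 × 10⁻²⁴ = 1.88 × 10⁻¹⁰ m = 188 pm.

λ = 188 pm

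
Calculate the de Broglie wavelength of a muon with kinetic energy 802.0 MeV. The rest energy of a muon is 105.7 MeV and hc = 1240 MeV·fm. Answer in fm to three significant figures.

Total energy E = KE + m₀c² = 802.0 + 105.7 = 907.7 MeV.
(pc)² = E² − (m₀c²)² = (907.7)² − (105.7)² = 8.127 × 10⁵ MeV², so pc = 901.5 MeV.
λ = hc/(pc) = 1240 MeV·fm / 901.5 MeV = 1.38 fm.

λ = 1.38 fm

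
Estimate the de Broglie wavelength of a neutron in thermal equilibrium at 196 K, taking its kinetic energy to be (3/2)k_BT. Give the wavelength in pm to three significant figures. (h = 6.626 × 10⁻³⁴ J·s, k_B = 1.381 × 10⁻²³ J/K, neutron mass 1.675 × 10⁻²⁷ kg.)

KE = (3/2)k_BT = 1.5 × 1.381 × 10⁻²³ × 196 = 4.060 × 10⁻²¹ J.
p = √(2mKE) = √(2 × 1.675 × 10⁻²⁷ × 4.060 × 10⁻²¹) = 3.688 × 10⁻²⁴ kg·m/s.
λ = h/p = 1.80 × 10⁻¹⁰ m = 180 pm.

λ = 180 pm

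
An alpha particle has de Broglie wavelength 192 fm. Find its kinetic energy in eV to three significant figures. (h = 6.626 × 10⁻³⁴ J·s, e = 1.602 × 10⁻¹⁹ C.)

KE = 5590 eV

p = h/λ = 6.626 × 10⁻³⁴ / 1.920 × 10⁻¹³ = 3.451 × 10⁻²¹ kg·m/s.
KE = p²/(2m) = (3.451 × 10⁻²¹)² / (2 × 6.645 × 10⁻²⁷) = 8.961 × 10⁻¹⁶ J = 5590 eV.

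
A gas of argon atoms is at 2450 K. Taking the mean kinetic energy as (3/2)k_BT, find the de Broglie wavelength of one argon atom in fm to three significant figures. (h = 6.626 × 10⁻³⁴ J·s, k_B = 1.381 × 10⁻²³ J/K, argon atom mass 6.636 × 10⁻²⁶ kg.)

λ = 8070 fm

KE = (3/2)k_BT = 1.5 × 1.381 × 10⁻²³ × 2450 = 5.075 × 10⁻²⁰ J.
p = √(2mKE) = √(2 × 6.636 × 10⁻²⁶ × 5.075 × 10⁻²⁰) = 8.207 × 10⁻²³ kg·m/s.
λ = h/p = 8.07 × 10⁻¹² m = 8070 fm.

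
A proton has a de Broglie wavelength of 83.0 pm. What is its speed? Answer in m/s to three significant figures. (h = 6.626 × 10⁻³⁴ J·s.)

p = h/λ = 6.626 × 10⁻³⁴ / 8.300 × 10⁻¹¹ = 7.983 × 10⁻²⁴ kg·m/s.
v = p/m = 7.983 × 10⁻²⁴ / 1.673 × 10⁻²⁷ = 4.77 × 10³ m/s = 4770 m/s.

v = 4770 m/s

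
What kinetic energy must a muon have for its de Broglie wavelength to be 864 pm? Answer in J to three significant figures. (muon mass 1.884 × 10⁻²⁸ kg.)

p = h/λ = 6.626 × 10⁻³⁴ / 8.640 × 10⁻¹⁰ = 7.669 × 10⁻²⁵ kg·m/s.
KE = p²/(2m) = (7.669 × 10⁻²⁵)² / (2 × 1.884 × 10⁻²⁸) = 1.561 × 10⁻²¹ J = 1.56 × 10⁻²¹ J.

KE = 1.56 × 10⁻²¹ J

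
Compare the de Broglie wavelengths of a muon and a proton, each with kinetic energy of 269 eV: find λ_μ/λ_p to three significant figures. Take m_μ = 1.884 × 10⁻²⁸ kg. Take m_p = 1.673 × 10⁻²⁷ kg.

At fixed KE, p = √(2mKE) so λ = h/p ∝ 1/√m.
λ_μ/λ_p = √(m_p/m_μ) = √(1.673 × 10⁻²⁷/1.884 × 10⁻²⁸) = √(8.880) = 2.98.

λ_μ/λ_p = 2.98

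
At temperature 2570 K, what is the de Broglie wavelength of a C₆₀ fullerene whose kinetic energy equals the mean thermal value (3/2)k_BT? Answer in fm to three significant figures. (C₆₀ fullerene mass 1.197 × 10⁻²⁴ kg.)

KE = (3/2)k_BT = 1.5 × 1.381 × 10⁻²³ × 2570 = 5.324 × 10⁻²⁰ J.
p = √(2mKE) = √(2 × 1.197 × 10⁻²⁴ × 5.324 × 10⁻²⁰) = 3.570 × 10⁻²² kg·m/s.
λ = h/p = 1.86 × 10⁻¹² m = 1860 fm.

λ = 1860 fm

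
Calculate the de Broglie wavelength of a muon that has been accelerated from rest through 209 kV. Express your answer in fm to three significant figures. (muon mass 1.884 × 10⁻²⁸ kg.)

λ = 187 fm

KE = eV = 1.602 × 10⁻¹⁹ × 2.090 × 10⁵ = 3.348 × 10⁻¹⁴ J.
p = √(2mKE) = √(2 × 1.884 × 10⁻²⁸ × 3.348 × 10⁻¹⁴) = 3.552 × 10⁻²¹ kg·m/s.
λ = h/p = 6.626 × 10⁻³⁴ / 3.552 × 10⁻²¹ = 1.87 × 10⁻¹³ m = 187 fm.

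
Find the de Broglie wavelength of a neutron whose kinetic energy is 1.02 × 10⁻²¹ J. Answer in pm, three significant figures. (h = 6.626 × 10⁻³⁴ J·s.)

p = √(2mKE) = √(2 × 1.675 × 10⁻²⁷ × 1.020 × 10⁻²¹) = 1.849 × 10⁻²⁴ kg·m/s.
λ = h/p = 6.626 × 10⁻³⁴ / 1.849 × 10⁻²⁴ = 3.58 × 10⁻¹⁰ m = 358 pm.

λ = 358 pm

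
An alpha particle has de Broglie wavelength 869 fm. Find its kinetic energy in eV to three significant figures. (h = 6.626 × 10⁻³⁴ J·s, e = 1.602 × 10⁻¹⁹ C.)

p = h/λ = 6.626 × 10⁻³⁴ / 8.690 × 10⁻¹³ = 7.625 × 10⁻²² kg·m/s.
KE = p²/(2m) = (7.625 × 10⁻²²)² / (2 × 6.645 × 10⁻²⁷) = 4.375 × 10⁻¹⁷ J = 273 eV.

KE = 273 eV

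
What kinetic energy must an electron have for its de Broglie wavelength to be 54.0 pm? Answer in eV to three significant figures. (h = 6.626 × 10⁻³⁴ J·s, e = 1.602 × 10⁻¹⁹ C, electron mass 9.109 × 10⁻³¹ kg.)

KE = 516 eV

p = h/λ = 6.626 × 10⁻³⁴ / 5.400 × 10⁻¹¹ = 1.227 × 10⁻²³ kg·m/s.
KE = p²/(2m) = (1.227 × 10⁻²³)² / (2 × 9.109 × 10⁻³¹) = 8.264 × 10⁻¹⁷ J = 516 eV.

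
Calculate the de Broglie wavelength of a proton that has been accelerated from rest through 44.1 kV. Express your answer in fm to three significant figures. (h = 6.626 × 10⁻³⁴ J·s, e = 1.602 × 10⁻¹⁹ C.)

λ = 136 fm

KE = eV = 1.602 × 10⁻¹⁹ × 4.410 × 10⁴ = 7.065 × 10⁻¹⁵ J.
p = √(2mKE) = √(2 × 1.673 × 10⁻²⁷ × 7.065 × 10⁻¹⁵) = 4.862 × 10⁻²¹ kg·m/s.
λ = h/p = 6.626 × 10⁻³⁴ / 4.862 × 10⁻²¹ = 1.36 × 10⁻¹³ m = 136 fm.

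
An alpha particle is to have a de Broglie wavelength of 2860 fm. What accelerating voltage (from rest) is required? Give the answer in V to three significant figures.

p = h/λ = 6.626 × 10⁻³⁴ / 2.860 × 10⁻¹² = 2.317 × 10⁻²² kg·m/s.
KE = p²/(2m) = 4.039 × 10⁻¹⁸ J.
V = KE/2e = 4.039 × 10⁻¹⁸ / (2 × 1.602 × 10⁻¹⁹) = 12.6 V.

V = 12.6 V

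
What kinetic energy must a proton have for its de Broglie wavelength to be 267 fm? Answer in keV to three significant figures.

KE = 11.5 keV

p = h/λ = 6.626 × 10⁻³⁴ / 2.670 × 10⁻¹³ = 2.482 × 10⁻²¹ kg·m/s.
KE = p²/(2m) = (2.482 × 10⁻²¹)² / (2 × 1.673 × 10⁻²⁷) = 1.841 × 10⁻¹⁵ J = 11.5 keV.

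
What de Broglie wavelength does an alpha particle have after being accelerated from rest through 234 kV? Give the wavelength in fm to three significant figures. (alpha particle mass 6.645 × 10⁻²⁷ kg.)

KE = 2eV = 2 × 1.602 × 10⁻¹⁹ × 2.340 × 10⁵ = 7.497 × 10⁻¹⁴ J.
p = √(2mKE) = √(2 × 6.645 × 10⁻²⁷ × 7.497 × 10⁻¹⁴) = 3.157 × 10⁻²⁰ kg·m/s.
λ = h/p = 6.626 × 10⁻³⁴ / 3.157 × 10⁻²⁰ = 2.10 × 10⁻¹⁴ m = 21.0 fm.

λ = 21.0 fm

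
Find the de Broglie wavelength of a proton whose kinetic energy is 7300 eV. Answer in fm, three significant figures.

λ = 335 fm

KE = 7300 eV = 1.169 × 10⁻¹⁵ J.
p = √(2mKE) = √(2 × 1.673 × 10⁻²⁷ × 1.169 × 10⁻¹⁵) = 1.978 × 10⁻²¹ kg·m/s.
λ = h/p = 6.626 × 10⁻³⁴ / 1.978 × 10⁻²¹ = 3.35 × 10⁻¹³ m = 335 fm.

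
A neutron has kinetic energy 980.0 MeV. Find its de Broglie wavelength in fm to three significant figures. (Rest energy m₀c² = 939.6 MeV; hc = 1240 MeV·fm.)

Total energy E = KE + m₀c² = 980.0 + 939.6 = 1919.6 MeV.
(pc)² = E² − (m₀c²)² = (1919.6)² − (939.6)² = 2.802 × 10⁶ MeV², so pc = 1674 MeV.
λ = hc/(pc) = 1240 MeV·fm / 1674 MeV = 0.741 fm.

λ = 0.741 fm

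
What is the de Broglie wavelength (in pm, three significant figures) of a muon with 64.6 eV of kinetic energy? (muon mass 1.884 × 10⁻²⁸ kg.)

KE = 64.6 eV = 1.035 × 10⁻¹⁷ J.
p = √(2mKE) = √(2 × 1.884 × 10⁻²⁸ × 1.035 × 10⁻¹⁷) = 6.245 × 10⁻²³ kg·m/s.
λ = h/p = 6.626 × 10⁻³⁴ / 6.245 × 10⁻²³ = 1.06 × 10⁻¹¹ m = 10.6 pm.

λ = 10.6 pm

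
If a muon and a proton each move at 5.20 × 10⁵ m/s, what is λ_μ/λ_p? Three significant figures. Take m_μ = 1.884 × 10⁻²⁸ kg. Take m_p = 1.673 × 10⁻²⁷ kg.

λ_μ/λ_p = 8.88

At fixed v, p = mv so λ = h/(mv) ∝ 1/m.
λ_μ/λ_p = m_p/m_μ = 1.673 × 10⁻²⁷/1.884 × 10⁻²⁸ = 8.88.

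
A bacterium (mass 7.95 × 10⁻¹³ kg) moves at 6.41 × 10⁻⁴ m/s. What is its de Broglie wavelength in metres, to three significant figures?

p = mv = 7.95 × 10⁻¹³ × 6.41 × 10⁻⁴ = 5.096 × 10⁻¹⁶ kg·m/s.
λ = h/p = 6.626 × 10⁻³⁴ / 5.096 × 10⁻¹⁶ = 1.30 × 10⁻¹⁸ m.

λ = 1.30 × 10⁻¹⁸ m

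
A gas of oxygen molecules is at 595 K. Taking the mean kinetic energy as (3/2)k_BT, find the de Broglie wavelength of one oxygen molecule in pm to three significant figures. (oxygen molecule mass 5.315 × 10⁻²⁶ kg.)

λ = 18.3 pm

KE = (3/2)k_BT = 1.5 × 1.381 × 10⁻²³ × 595 = 1.233 × 10⁻²⁰ J.
p = √(2mKE) = √(2 × 5.315 × 10⁻²⁶ × 1.233 × 10⁻²⁰) = 3.620 × 10⁻²³ kg·m/s.
λ = h/p = 1.83 × 10⁻¹¹ m = 18.3 pm.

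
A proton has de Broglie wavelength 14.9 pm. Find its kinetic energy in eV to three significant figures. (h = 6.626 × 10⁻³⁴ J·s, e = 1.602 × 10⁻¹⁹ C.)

KE = 3.69 eV

p = h/λ = 6.626 × 10⁻³⁴ / 1.490 × 10⁻¹¹ = 4.447 × 10⁻²³ kg·m/s.
KE = p²/(2m) = (4.447 × 10⁻²³)² / (2 × 1.673 × 10⁻²⁷) = 5.910 × 10⁻¹⁹ J = 3.69 eV.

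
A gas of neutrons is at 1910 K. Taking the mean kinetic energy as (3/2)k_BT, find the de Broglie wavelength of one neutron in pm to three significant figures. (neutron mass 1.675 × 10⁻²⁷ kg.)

KE = (3/2)k_BT = 1.5 × 1.381 × 10⁻²³ × 1910 = 3.957 × 10⁻²⁰ J.
p = √(2mKE) = √(2 × 1.675 × 10⁻²⁷ × 3.957 × 10⁻²⁰) = 1.151 × 10⁻²³ kg·m/s.
λ = h/p = 5.76 × 10⁻¹¹ m = 57.6 pm.

λ = 57.6 pm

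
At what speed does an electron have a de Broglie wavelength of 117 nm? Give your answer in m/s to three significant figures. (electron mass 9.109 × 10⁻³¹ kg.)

p = h/λ = 6.626 × 10⁻³⁴ / 1.170 × 10⁻⁷ = 5.663 × 10⁻²⁷ kg·m/s.
v = p/m = 5.663 × 10⁻²⁷ / 9.109 × 10⁻³¹ = 6.22 × 10³ m/s = 6220 m/s.

v = 6220 m/s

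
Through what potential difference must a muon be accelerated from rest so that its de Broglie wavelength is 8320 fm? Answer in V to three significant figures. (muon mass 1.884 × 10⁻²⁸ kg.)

p = h/λ = 6.626 × 10⁻³⁴ / 8.320 × 10⁻¹² = 7.964 × 10⁻²³ kg·m/s.
KE = p²/(2m) = 1.683 × 10⁻¹⁷ J.
V = KE/e = 1.683 × 10⁻¹⁷ / (1.602 × 10⁻¹⁹) = 105 V.

V = 105 V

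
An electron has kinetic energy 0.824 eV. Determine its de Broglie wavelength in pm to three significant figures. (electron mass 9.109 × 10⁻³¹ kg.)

λ = 1350 pm

KE = 0.824 eV = 1.320 × 10⁻¹⁹ J.
p = √(2mKE) = √(2 × 9.109 × 10⁻³¹ × 1.320 × 10⁻¹⁹) = 4.904 × 10⁻²⁵ kg·m/s.
λ = h/p = 6.626 × 10⁻³⁴ / 4.904 × 10⁻²⁵ = 1.35 × 10⁻⁹ m = 1350 pm.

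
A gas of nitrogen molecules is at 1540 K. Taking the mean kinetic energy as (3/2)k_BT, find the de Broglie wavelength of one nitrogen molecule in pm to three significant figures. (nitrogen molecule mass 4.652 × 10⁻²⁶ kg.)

λ = 12.2 pm

KE = (3/2)k_BT = 1.5 × 1.381 × 10⁻²³ × 1540 = 3.190 × 10⁻²⁰ J.
p = √(2mKE) = √(2 × 4.652 × 10⁻²⁶ × 3.190 × 10⁻²⁰) = 5.448 × 10⁻²³ kg·m/s.
λ = h/p = 1.22 × 10⁻¹¹ m = 12.2 pm.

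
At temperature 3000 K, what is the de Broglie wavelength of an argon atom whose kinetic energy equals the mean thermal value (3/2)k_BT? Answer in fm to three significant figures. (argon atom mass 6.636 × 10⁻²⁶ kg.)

KE = (3/2)k_BT = 1.5 × 1.381 × 10⁻²³ × 3000 = 6.215 × 10⁻²⁰ J.
p = √(2mKE) = √(2 × 6.636 × 10⁻²⁶ × 6.215 × 10⁻²⁰) = 9.082 × 10⁻²³ kg·m/s.
λ = h/p = 7.30 × 10⁻¹² m = 7300 fm.

λ = 7300 fm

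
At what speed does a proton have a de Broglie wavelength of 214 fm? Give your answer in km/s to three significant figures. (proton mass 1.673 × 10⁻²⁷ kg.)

v = 1850 km/s

p = h/λ = 6.626 × 10⁻³⁴ / 2.140 × 10⁻¹³ = 3.096 × 10⁻²¹ kg·m/s.
v = p/m = 3.096 × 10⁻²¹ / 1.673 × 10⁻²⁷ = 1.85 × 10⁶ m/s = 1850 km/s.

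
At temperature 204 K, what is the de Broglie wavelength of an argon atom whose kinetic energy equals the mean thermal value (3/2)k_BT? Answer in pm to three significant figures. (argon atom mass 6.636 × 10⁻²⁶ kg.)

λ = 28.0 pm

KE = (3/2)k_BT = 1.5 × 1.381 × 10⁻²³ × 204 = 4.226 × 10⁻²¹ J.
p = √(2mKE) = √(2 × 6.636 × 10⁻²⁶ × 4.226 × 10⁻²¹) = 2.368 × 10⁻²³ kg·m/s.
λ = h/p = 2.80 × 10⁻¹¹ m = 28.0 pm.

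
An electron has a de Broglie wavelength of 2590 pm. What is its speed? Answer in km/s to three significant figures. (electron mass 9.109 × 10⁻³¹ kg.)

p = h/λ = 6.626 × 10⁻³⁴ / 2.590 × 10⁻⁹ = 2.558 × 10⁻²⁵ kg·m/s.
v = p/m = 2.558 × 10⁻²⁵ / 9.109 × 10⁻³¹ = 2.81 × 10⁵ m/s = 281 km/s.

v = 281 km/s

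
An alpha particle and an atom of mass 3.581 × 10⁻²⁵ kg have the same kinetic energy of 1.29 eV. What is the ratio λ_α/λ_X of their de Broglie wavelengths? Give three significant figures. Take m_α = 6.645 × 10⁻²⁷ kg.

At fixed KE, p = √(2mKE) so λ = h/p ∝ 1/√m.
λ_α/λ_X = √(m_X/m_α) = √(3.581 × 10⁻²⁵/6.645 × 10⁻²⁷) = √(53.89) = 7.34.

λ_α/λ_X = 7.34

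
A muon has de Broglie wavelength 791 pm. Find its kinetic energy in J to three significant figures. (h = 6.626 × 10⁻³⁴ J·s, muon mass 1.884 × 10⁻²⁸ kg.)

p = h/λ = 6.626 × 10⁻³⁴ / 7.910 × 10⁻¹⁰ = 8.377 × 10⁻²⁵ kg·m/s.
KE = p²/(2m) = (8.377 × 10⁻²⁵)² / (2 × 1.884 × 10⁻²⁸) = 1.862 × 10⁻²¹ J = 1.86 × 10⁻²¹ J.

KE = 1.86 × 10⁻²¹ J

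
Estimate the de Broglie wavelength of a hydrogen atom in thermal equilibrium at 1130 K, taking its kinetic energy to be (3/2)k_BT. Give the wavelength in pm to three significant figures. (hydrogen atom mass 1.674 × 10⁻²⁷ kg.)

KE = (3/2)k_BT = 1.5 × 1.381 × 10⁻²³ × 1130 = 2.341 × 10⁻²⁰ J.
p = √(2mKE) = √(2 × 1.674 × 10⁻²⁷ × 2.341 × 10⁻²⁰) = 8.853 × 10⁻²⁴ kg·m/s.
λ = h/p = 7.48 × 10⁻¹¹ m = 74.8 pm.

λ = 74.8 pm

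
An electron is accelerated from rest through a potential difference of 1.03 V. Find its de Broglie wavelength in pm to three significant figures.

KE = eV = 1.602 × 10⁻¹⁹ × 1.030 = 1.650 × 10⁻¹⁹ J.
p = √(2mKE) = √(2 × 9.109 × 10⁻³¹ × 1.650 × 10⁻¹⁹) = 5.483 × 10⁻²⁵ kg·m/s.
λ = h/p = 6.626 × 10⁻³⁴ / 5.483 × 10⁻²⁵ = 1.21 × 10⁻⁹ m = 1210 pm.

λ = 1210 pm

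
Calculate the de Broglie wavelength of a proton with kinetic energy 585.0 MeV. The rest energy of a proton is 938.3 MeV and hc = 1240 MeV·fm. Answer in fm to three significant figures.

λ = 1.03 fm

Total energy E = KE + m₀c² = 585.0 + 938.3 = 1523.3 MeV.
(pc)² = E² − (m₀c²)² = (1523.3)² − (938.3)² = 1.440 × 10⁶ MeV², so pc = 1200 MeV.
λ = hc/(pc) = 1240 MeV·fm / 1200 MeV = 1.03 fm.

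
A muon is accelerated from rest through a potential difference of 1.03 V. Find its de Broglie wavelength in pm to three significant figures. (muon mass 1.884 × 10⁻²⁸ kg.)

KE = eV = 1.602 × 10⁻¹⁹ × 1.030 = 1.650 × 10⁻¹⁹ J.
p = √(2mKE) = √(2 × 1.884 × 10⁻²⁸ × 1.650 × 10⁻¹⁹) = 7.885 × 10⁻²⁴ kg·m/s.
λ = h/p = 6.626 × 10⁻³⁴ / 7.885 × 10⁻²⁴ = 8.40 × 10⁻¹¹ m = 84.0 pm.

λ = 84.0 pm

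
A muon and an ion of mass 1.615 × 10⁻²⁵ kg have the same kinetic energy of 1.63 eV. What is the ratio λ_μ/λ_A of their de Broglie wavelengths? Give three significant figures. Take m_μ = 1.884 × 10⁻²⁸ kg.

λ_μ/λ_A = 29.3

At fixed KE, p = √(2mKE) so λ = h/p ∝ 1/√m.
λ_μ/λ_A = √(m_A/m_μ) = √(1.615 × 10⁻²⁵/1.884 × 10⁻²⁸) = √(857.2) = 29.3.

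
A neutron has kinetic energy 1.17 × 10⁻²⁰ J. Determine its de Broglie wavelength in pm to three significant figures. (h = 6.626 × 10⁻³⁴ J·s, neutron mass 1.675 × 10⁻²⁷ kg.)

λ = 106 pm

p = √(2mKE) = √(2 × 1.675 × 10⁻²⁷ × 1.170 × 10⁻²⁰) = 6.261 × 10⁻²⁴ kg·m/s.
λ = h/p = 6.626 × 10⁻³⁴ / 6.261 × 10⁻²⁴ = 1.06 × 10⁻¹⁰ m = 106 pm.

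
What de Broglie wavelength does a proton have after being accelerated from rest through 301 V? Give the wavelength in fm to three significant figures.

KE = eV = 1.602 × 10⁻¹⁹ × 301.0 = 4.822 × 10⁻¹⁷ J.
p = √(2mKE) = √(2 × 1.673 × 10⁻²⁷ × 4.822 × 10⁻¹⁷) = 4.017 × 10⁻²² kg·m/s.
λ = h/p = 6.626 × 10⁻³⁴ / 4.017 × 10⁻²² = 1.65 × 10⁻¹² m = 1650 fm.

λ = 1650 fm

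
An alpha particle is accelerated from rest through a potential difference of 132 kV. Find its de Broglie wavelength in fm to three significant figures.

λ = 27.9 fm

KE = 2eV = 2 × 1.602 × 10⁻¹⁹ × 1.320 × 10⁵ = 4.229 × 10⁻¹⁴ J.
p = √(2mKE) = √(2 × 6.645 × 10⁻²⁷ × 4.229 × 10⁻¹⁴) = 2.371 × 10⁻²⁰ kg·m/s.
λ = h/p = 6.626 × 10⁻³⁴ / 2.371 × 10⁻²⁰ = 2.79 × 10⁻¹⁴ m = 27.9 fm.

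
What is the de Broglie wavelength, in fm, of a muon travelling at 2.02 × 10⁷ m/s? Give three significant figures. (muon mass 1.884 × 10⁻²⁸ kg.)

λ = 174 fm

p = mv = 1.884 × 10⁻²⁸ × 2.02 × 10⁷ = 3.806 × 10⁻²¹ kg·m/s.
λ = h/p = 6.626 × 10⁻³⁴ / 3.806 × 10⁻²¹ = 1.74 × 10⁻¹³ m = 174 fm.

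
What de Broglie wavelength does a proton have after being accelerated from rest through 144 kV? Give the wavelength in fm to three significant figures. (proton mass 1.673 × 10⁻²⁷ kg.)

KE = eV = 1.602 × 10⁻¹⁹ × 1.440 × 10⁵ = 2.307 × 10⁻¹⁴ J.
p = √(2mKE) = √(2 × 1.673 × 10⁻²⁷ × 2.307 × 10⁻¹⁴) = 8.786 × 10⁻²¹ kg·m/s.
λ = h/p = 6.626 × 10⁻³⁴ / 8.786 × 10⁻²¹ = 7.54 × 10⁻¹⁴ m = 75.4 fm.

λ = 75.4 fm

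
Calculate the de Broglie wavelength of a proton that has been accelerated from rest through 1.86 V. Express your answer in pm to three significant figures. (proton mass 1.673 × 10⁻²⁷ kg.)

λ = 21.0 pm

KE = eV = 1.602 × 10⁻¹⁹ × 1.860 = 2.980 × 10⁻¹⁹ J.
p = √(2mKE) = √(2 × 1.673 × 10⁻²⁷ × 2.980 × 10⁻¹⁹) = 3.158 × 10⁻²³ kg·m/s.
λ = h/p = 6.626 × 10⁻³⁴ / 3.158 × 10⁻²³ = 2.10 × 10⁻¹¹ m = 21.0 pm.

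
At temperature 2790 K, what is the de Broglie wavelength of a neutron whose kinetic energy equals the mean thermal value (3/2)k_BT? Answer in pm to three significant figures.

KE = (3/2)k_BT = 1.5 × 1.381 × 10⁻²³ × 2790 = 5.779 × 10⁻²⁰ J.
p = √(2mKE) = √(2 × 1.675 × 10⁻²⁷ × 5.779 × 10⁻²⁰) = 1.391 × 10⁻²³ kg·m/s.
λ = h/p = 4.76 × 10⁻¹¹ m = 47.6 pm.

λ = 47.6 pm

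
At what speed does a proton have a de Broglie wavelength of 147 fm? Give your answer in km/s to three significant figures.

p = h/λ = 6.626 × 10⁻³⁴ / 1.470 × 10⁻¹³ = 4.507 × 10⁻²¹ kg·m/s.
v = p/m = 4.507 × 10⁻²¹ / 1.673 × 10⁻²⁷ = 2.69 × 10⁶ m/s = 2690 km/s.

v = 2690 km/s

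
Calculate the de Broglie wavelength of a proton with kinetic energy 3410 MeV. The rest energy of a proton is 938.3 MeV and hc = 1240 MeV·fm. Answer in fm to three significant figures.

λ = 0.292 fm

Total energy E = KE + m₀c² = 3410 + 938.3 = 4348.3 MeV.
(pc)² = E² − (m₀c²)² = (4348.3)² − (938.3)² = 1.803 × 10⁷ MeV², so pc = 4246 MeV.
λ = hc/(pc) = 1240 MeV·fm / 4246 MeV = 0.292 fm.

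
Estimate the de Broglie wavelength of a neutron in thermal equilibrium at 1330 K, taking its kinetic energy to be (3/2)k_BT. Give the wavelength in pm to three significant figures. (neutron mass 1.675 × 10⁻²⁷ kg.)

λ = 69.0 pm

KE = (3/2)k_BT = 1.5 × 1.381 × 10⁻²³ × 1330 = 2.755 × 10⁻²⁰ J.
p = √(2mKE) = √(2 × 1.675 × 10⁻²⁷ × 2.755 × 10⁻²⁰) = 9.607 × 10⁻²⁴ kg·m/s.
λ = h/p = 6.90 × 10⁻¹¹ m = 69.0 pm.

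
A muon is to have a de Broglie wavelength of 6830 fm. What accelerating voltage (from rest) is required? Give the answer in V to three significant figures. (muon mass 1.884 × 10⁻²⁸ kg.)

V = 156 V

p = h/λ = 6.626 × 10⁻³⁴ / 6.830 × 10⁻¹² = 9.701 × 10⁻²³ kg·m/s.
KE = p²/(2m) = 2.498 × 10⁻¹⁷ J.
V = KE/e = 2.498 × 10⁻¹⁷ / (1.602 × 10⁻¹⁹) = 156 V.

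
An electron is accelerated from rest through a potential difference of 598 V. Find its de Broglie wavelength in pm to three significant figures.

λ = 50.2 pm

KE = eV = 1.602 × 10⁻¹⁹ × 598.0 = 9.580 × 10⁻¹⁷ J.
p = √(2mKE) = √(2 × 9.109 × 10⁻³¹ × 9.580 × 10⁻¹⁷) = 1.321 × 10⁻²³ kg·m/s.
λ = h/p = 6.626 × 10⁻³⁴ / 1.321 × 10⁻²³ = 5.02 × 10⁻¹¹ m = 50.2 pm.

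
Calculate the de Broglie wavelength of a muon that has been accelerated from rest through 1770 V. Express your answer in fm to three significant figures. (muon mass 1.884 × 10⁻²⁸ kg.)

λ = 2030 fm

KE = eV = 1.602 × 10⁻¹⁹ × 1770 = 2.836 × 10⁻¹⁶ J.
p = √(2mKE) = √(2 × 1.884 × 10⁻²⁸ × 2.836 × 10⁻¹⁶) = 3.269 × 10⁻²² kg·m/s.
λ = h/p = 6.626 × 10⁻³⁴ / 3.269 × 10⁻²² = 2.03 × 10⁻¹² m = 2030 fm.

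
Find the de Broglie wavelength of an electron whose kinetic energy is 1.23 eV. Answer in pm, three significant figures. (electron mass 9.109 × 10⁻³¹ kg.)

λ = 1110 pm

KE = 1.23 eV = 1.970 × 10⁻¹⁹ J.
p = √(2mKE) = √(2 × 9.109 × 10⁻³¹ × 1.970 × 10⁻¹⁹) = 5.991 × 10⁻²⁵ kg·m/s.
λ = h/p = 6.626 × 10⁻³⁴ / 5.991 × 10⁻²⁵ = 1.11 × 10⁻⁹ m = 1110 pm.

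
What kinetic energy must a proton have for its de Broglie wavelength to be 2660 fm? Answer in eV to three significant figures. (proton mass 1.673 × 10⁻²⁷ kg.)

KE = 116 eV

p = h/λ = 6.626 × 10⁻³⁴ / 2.660 × 10⁻¹² = 2.491 × 10⁻²² kg·m/s.
KE = p²/(2m) = (2.491 × 10⁻²²)² / (2 × 1.673 × 10⁻²⁷) = 1.854 × 10⁻¹⁷ J = 116 eV.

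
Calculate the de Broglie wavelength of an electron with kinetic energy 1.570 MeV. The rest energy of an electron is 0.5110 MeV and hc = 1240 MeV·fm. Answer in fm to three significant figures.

λ = 615 fm

Total energy E = KE + m₀c² = 1.570 + 0.5110 = 2.0810 MeV.
(pc)² = E² − (m₀c²)² = (2.0810)² − (0.5110)² = 4.069 MeV², so pc = 2.017 MeV.
λ = hc/(pc) = 1240 MeV·fm / 2.017 MeV = 615 fm.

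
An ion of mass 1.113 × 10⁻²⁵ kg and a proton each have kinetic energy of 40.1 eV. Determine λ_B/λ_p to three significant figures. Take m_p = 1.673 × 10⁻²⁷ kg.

At fixed KE, p = √(2mKE) so λ = h/p ∝ 1/√m.
λ_B/λ_p = √(m_p/m_B) = √(1.673 × 10⁻²⁷/1.113 × 10⁻²⁵) = √(0.01503) = 0.123.

λ_B/λ_p = 0.123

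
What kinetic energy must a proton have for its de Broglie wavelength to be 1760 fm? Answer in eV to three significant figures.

p = h/λ = 6.626 × 10⁻³⁴ / 1.760 × 10⁻¹² = 3.765 × 10⁻²² kg·m/s.
KE = p²/(2m) = (3.765 × 10⁻²²)² / (2 × 1.673 × 10⁻²⁷) = 4.236 × 10⁻¹⁷ J = 264 eV.

KE = 264 eV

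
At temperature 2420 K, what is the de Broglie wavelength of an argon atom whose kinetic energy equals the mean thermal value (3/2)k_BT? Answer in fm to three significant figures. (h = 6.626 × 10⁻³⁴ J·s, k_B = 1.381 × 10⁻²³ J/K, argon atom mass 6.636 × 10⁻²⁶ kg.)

λ = 8120 fm

KE = (3/2)k_BT = 1.5 × 1.381 × 10⁻²³ × 2420 = 5.013 × 10⁻²⁰ J.
p = √(2mKE) = √(2 × 6.636 × 10⁻²⁶ × 5.013 × 10⁻²⁰) = 8.157 × 10⁻²³ kg·m/s.
λ = h/p = 8.12 × 10⁻¹² m = 8120 fm.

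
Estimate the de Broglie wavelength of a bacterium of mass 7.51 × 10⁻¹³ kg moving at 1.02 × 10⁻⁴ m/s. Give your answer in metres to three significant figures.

p = mv = 7.51 × 10⁻¹³ × 1.02 × 10⁻⁴ = 7.660 × 10⁻¹⁷ kg·m/s.
λ = h/p = 6.626 × 10⁻³⁴ / 7.660 × 10⁻¹⁷ = 8.65 × 10⁻¹⁸ m.

λ = 8.65 × 10⁻¹⁸ m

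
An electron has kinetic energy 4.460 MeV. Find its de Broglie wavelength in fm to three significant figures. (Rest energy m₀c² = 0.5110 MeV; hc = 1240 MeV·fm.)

λ = 251 fm

Total energy E = KE + m₀c² = 4.460 + 0.5110 = 4.9710 MeV.
(pc)² = E² − (m₀c²)² = (4.9710)² − (0.5110)² = 24.45 MeV², so pc = 4.945 MeV.
λ = hc/(pc) = 1240 MeV·fm / 4.945 MeV = 251 fm.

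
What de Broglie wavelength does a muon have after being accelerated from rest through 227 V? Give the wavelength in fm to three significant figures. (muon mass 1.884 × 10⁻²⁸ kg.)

λ = 5660 fm

KE = eV = 1.602 × 10⁻¹⁹ × 227.0 = 3.637 × 10⁻¹⁷ J.
p = √(2mKE) = √(2 × 1.884 × 10⁻²⁸ × 3.637 × 10⁻¹⁷) = 1.171 × 10⁻²² kg·m/s.
λ = h/p = 6.626 × 10⁻³⁴ / 1.171 × 10⁻²² = 5.66 × 10⁻¹² m = 5660 fm.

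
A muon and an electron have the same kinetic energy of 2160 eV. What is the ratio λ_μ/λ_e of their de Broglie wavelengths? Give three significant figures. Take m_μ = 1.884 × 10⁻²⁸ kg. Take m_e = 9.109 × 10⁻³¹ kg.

λ_μ/λ_e = 0.0695

At fixed KE, p = √(2mKE) so λ = h/p ∝ 1/√m.
λ_μ/λ_e = √(m_e/m_μ) = √(9.109 × 10⁻³¹/1.884 × 10⁻²⁸) = √(4.835 × 10⁻³) = 0.0695.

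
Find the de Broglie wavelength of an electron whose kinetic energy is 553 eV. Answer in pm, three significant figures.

KE = 553 eV = 8.859 × 10⁻¹⁷ J.
p = √(2mKE) = √(2 × 9.109 × 10⁻³¹ × 8.859 × 10⁻¹⁷) = 1.270 × 10⁻²³ kg·m/s.
λ = h/p = 6.626 × 10⁻³⁴ / 1.270 × 10⁻²³ = 5.22 × 10⁻¹¹ m = 52.2 pm.

λ = 52.2 pm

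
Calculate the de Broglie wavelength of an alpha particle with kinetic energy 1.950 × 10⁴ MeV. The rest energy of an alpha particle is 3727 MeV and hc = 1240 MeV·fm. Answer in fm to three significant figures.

Total energy E = KE + m₀c² = 1.950 × 10⁴ + 3727 = 23227 MeV.
(pc)² = E² − (m₀c²)² = (23227)² − (3727)² = 5.256 × 10⁸ MeV², so pc = 2.293 × 10⁴ MeV.
λ = hc/(pc) = 1240 MeV·fm / 2.293 × 10⁴ MeV = 0.0541 fm.

λ = 0.0541 fm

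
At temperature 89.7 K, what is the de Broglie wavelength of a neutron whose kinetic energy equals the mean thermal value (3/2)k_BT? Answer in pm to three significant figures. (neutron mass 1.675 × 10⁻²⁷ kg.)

λ = 266 pm

KE = (3/2)k_BT = 1.5 × 1.381 × 10⁻²³ × 89.7 = 1.858 × 10⁻²¹ J.
p = √(2mKE) = √(2 × 1.675 × 10⁻²⁷ × 1.858 × 10⁻²¹) = 2.495 × 10⁻²⁴ kg·m/s.
λ = h/p = 2.66 × 10⁻¹⁰ m = 266 pm.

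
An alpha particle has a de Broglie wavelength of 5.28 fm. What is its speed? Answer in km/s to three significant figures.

v = 1.89 × 10⁴ km/s

p = h/λ = 6.626 × 10⁻³⁴ / 5.280 × 10⁻¹⁵ = 1.255 × 10⁻¹⁹ kg·m/s.
v = p/m = 1.255 × 10⁻¹⁹ / 6.645 × 10⁻²⁷ = 1.89 × 10⁷ m/s = 1.89 × 10⁴ km/s.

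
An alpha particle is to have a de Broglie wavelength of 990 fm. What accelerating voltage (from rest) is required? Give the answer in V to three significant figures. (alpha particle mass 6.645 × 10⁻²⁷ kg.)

V = 105 V

p = h/λ = 6.626 × 10⁻³⁴ / 9.900 × 10⁻¹³ = 6.693 × 10⁻²² kg·m/s.
KE = p²/(2m) = 3.371 × 10⁻¹⁷ J.
V = KE/2e = 3.371 × 10⁻¹⁷ / (2 × 1.602 × 10⁻¹⁹) = 105 V.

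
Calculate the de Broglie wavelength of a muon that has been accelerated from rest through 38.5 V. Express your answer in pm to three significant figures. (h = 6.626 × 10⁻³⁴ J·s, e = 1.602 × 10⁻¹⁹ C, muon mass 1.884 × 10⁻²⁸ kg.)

λ = 13.7 pm

KE = eV = 1.602 × 10⁻¹⁹ × 38.50 = 6.168 × 10⁻¹⁸ J.
p = √(2mKE) = √(2 × 1.884 × 10⁻²⁸ × 6.168 × 10⁻¹⁸) = 4.821 × 10⁻²³ kg·m/s.
λ = h/p = 6.626 × 10⁻³⁴ / 4.821 × 10⁻²³ = 1.37 × 10⁻¹¹ m = 13.7 pm.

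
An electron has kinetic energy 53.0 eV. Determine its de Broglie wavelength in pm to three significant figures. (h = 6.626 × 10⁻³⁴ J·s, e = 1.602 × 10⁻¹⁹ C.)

KE = 53.0 eV = 8.491 × 10⁻¹⁸ J.
p = √(2mKE) = √(2 × 9.109 × 10⁻³¹ × 8.491 × 10⁻¹⁸) = 3.933 × 10⁻²⁴ kg·m/s.
λ = h/p = 6.626 × 10⁻³⁴ / 3.933 × 10⁻²⁴ = 1.68 × 10⁻¹⁰ m = 168 pm.

λ = 168 pm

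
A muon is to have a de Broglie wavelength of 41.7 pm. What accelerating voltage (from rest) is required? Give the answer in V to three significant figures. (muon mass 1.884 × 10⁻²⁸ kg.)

p = h/λ = 6.626 × 10⁻³⁴ / 4.170 × 10⁻¹¹ = 1.589 × 10⁻²³ kg·m/s.
KE = p²/(2m) = 6.701 × 10⁻¹⁹ J.
V = KE/e = 6.701 × 10⁻¹⁹ / (1.602 × 10⁻¹⁹) = 4.18 V.

V = 4.18 V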